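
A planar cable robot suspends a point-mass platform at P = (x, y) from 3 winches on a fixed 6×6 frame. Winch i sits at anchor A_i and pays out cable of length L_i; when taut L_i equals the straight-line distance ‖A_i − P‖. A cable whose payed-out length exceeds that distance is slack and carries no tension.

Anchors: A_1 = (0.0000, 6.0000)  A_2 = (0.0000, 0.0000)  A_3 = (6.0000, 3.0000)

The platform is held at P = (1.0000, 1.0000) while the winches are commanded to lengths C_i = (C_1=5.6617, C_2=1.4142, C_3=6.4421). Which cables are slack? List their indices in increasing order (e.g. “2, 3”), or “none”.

1, 3

i=1: geometric 5.0990 vs commanded 5.6617 ⇒ slack
i=2: geometric 1.4142 vs commanded 1.4142 ⇒ taut
i=3: geometric 5.3852 vs commanded 6.4421 ⇒ slack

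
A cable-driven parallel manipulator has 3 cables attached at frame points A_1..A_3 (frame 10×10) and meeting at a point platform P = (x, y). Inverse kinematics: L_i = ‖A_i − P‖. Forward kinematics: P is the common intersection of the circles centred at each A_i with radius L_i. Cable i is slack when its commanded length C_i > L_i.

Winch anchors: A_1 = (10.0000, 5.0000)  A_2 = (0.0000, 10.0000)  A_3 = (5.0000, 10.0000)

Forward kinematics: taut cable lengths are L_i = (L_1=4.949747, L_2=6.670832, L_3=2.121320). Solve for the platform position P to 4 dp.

each cable: (A_i−P)·(A_i−P) = L_i²; let c_i = ‖A_i‖²−L_i²
c_1 = 100.0000+25.0000−24.5000 = 100.5000
row 1: 20.0000x − 10.0000y = 45.0000  (c_2=55.5000)
row 2: 10.0000x − 10.0000y = -20.0000  (c_3=120.5000)
Cramer on rows 1–2 → x = 6.5000, y = 8.5000

(6.5000, 8.5000)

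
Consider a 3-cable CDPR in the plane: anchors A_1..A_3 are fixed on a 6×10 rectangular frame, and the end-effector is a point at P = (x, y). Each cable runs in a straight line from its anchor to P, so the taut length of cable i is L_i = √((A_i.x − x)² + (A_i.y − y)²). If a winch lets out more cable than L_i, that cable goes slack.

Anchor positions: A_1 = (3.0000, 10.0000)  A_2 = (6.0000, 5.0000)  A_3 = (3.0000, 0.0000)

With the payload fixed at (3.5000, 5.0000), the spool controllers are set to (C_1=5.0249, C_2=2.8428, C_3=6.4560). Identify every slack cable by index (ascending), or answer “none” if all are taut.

i=1: geometric 5.0249 vs commanded 5.0249 ⇒ taut
i=2: geometric 2.5000 vs commanded 2.8428 ⇒ slack
i=3: geometric 5.0249 vs commanded 6.4560 ⇒ slack

2, 3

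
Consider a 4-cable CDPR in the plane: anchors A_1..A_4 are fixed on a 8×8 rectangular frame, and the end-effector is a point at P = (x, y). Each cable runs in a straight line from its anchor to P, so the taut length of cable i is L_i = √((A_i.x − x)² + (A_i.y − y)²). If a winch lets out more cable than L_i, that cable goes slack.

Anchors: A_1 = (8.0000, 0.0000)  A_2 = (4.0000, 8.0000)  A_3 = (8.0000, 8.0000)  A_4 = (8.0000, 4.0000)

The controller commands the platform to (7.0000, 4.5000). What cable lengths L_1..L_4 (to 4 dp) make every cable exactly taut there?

L_1: Δ = A_1−P = (1.0000, -4.5000) → ‖Δ‖ = √21.2500 = 4.6098
L_2: Δ = A_2−P = (-3.0000, 3.5000) → ‖Δ‖ = √21.2500 = 4.6098
L_3: Δ = A_3−P = (1.0000, 3.5000) → ‖Δ‖ = √13.2500 = 3.6401
L_4: Δ = A_4−P = (1.0000, -0.5000) → ‖Δ‖ = √1.2500 = 1.1180

(4.6098, 4.6098, 3.6401, 1.1180)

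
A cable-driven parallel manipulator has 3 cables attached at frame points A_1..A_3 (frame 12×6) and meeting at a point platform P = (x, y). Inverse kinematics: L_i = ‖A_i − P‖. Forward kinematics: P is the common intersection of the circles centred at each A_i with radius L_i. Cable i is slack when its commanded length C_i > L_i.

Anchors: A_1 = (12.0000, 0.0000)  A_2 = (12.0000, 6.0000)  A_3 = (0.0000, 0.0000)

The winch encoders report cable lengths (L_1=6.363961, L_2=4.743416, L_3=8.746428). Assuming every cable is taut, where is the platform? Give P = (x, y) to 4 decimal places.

(7.5000, 4.5000)

each cable: (A_i−P)·(A_i−P) = L_i²; let c_i = ‖A_i‖²−L_i²
c_1 = 144.0000+0.0000−40.5000 = 103.5000
row 1: 0.0000x − 12.0000y = -54.0000  (c_2=157.5000)
row 2: 24.0000x + 0.0000y = 180.0000  (c_3=-76.5000)
Cramer on rows 1–2 → x = 7.5000, y = 4.5000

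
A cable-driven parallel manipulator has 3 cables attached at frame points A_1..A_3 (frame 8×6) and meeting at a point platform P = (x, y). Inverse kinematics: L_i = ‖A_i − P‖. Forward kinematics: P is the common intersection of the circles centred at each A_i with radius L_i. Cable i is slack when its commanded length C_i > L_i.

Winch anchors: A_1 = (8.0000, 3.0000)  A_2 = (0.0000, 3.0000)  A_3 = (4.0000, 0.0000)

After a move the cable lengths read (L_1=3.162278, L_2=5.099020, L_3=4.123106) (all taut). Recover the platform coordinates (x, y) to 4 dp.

(5.0000, 4.0000)

circle eqns → linear via eq_j − eq_1; set k_j = A_j·A_j − L_j²
k_1 = 64.0000+9.0000−10.0000 = 63.0000
16.0000·x + 0.0000·y = k_1−k_2 = 80.0000
8.0000·x + 6.0000·y = k_1−k_3 = 64.0000
solve first two rows → x=5.0000, y=4.0000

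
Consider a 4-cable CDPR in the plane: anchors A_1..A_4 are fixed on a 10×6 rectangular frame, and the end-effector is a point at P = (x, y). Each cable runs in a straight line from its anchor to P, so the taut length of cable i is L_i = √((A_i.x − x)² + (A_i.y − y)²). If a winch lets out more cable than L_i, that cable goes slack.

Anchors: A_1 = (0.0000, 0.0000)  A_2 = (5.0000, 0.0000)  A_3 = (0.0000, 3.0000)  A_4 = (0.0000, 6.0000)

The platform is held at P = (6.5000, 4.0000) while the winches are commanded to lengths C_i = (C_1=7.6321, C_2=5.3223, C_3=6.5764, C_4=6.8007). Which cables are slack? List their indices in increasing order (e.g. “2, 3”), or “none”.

cable 1: √((-6.5000)²+(-4.0000)²)=7.6322, C_1=7.6321: taut
cable 2: √((-1.5000)²+(-4.0000)²)=4.2720, C_2=5.3223: slack
cable 3: √((-6.5000)²+(-1.0000)²)=6.5765, C_3=6.5764: taut
cable 4: √((-6.5000)²+(2.0000)²)=6.8007, C_4=6.8007: taut

2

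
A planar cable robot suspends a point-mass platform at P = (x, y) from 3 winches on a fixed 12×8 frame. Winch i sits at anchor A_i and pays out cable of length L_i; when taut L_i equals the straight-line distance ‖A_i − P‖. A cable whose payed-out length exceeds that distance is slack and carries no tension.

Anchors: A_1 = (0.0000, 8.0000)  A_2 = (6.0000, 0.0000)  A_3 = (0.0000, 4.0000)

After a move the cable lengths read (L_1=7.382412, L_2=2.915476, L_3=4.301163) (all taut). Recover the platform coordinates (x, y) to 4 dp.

(3.5000, 1.5000)

circle eqns → linear via eq_j − eq_1; set c_j = A_j·A_j − L_j²
c_1 = 0.0000+64.0000−54.5000 = 9.5000
-12.0000·x + 16.0000·y = c_1−c_2 = -18.0000
0.0000·x + 8.0000·y = c_1−c_3 = 12.0000
solve first two rows → x=3.5000, y=1.5000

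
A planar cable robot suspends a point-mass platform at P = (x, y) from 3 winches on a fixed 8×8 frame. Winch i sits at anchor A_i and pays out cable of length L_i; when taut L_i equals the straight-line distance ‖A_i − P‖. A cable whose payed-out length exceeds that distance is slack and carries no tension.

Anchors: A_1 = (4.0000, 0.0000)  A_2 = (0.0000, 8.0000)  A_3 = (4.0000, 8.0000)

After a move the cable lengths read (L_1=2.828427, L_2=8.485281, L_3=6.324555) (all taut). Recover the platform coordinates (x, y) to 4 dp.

expand ‖A_i−P‖²=L_i² and subtract eq 1 (k_i ≔ ‖A_i‖²−L_i²)
k_1 = 16.0000+0.0000−8.0000 = 8.0000
eq1−eq2 → [8.0000  -16.0000]·P = 16.0000
eq1−eq3 → [0.0000  -16.0000]·P = -32.0000
2×2 solve → P = (6.0000, 2.0000)

(6.0000, 2.0000)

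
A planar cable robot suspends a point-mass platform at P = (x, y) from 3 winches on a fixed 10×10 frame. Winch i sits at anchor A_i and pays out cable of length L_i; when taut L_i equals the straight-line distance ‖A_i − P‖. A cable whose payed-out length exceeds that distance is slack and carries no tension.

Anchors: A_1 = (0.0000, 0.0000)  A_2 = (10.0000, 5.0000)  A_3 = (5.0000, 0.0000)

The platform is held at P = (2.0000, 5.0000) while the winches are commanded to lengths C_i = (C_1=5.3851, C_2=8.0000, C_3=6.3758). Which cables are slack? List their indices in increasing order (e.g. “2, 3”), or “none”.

3

cable 1: √((-2.0000)²+(-5.0000)²)=5.3852, C_1=5.3851: taut
cable 2: √((8.0000)²+(0.0000)²)=8.0000, C_2=8.0000: taut
cable 3: √((3.0000)²+(-5.0000)²)=5.8310, C_3=6.3758: slack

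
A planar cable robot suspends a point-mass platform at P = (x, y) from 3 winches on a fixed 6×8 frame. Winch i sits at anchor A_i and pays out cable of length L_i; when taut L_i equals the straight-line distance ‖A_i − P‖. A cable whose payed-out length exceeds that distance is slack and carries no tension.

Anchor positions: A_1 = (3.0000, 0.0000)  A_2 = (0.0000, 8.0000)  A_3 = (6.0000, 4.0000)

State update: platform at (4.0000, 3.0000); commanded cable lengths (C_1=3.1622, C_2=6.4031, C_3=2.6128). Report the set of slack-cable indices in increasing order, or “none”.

i=1: geometric 3.1623 vs commanded 3.1622 ⇒ taut
i=2: geometric 6.4031 vs commanded 6.4031 ⇒ taut
i=3: geometric 2.2361 vs commanded 2.6128 ⇒ slack

3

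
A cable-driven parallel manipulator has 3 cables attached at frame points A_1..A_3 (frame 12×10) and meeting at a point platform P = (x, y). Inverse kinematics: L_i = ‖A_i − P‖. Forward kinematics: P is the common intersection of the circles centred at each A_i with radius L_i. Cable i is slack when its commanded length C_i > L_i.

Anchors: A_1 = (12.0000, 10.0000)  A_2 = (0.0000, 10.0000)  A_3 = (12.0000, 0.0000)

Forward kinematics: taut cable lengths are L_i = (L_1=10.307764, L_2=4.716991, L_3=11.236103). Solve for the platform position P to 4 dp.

(2.5000, 6.0000)

expand ‖A_i−P‖²=L_i² and subtract eq 1 (c_i ≔ ‖A_i‖²−L_i²)
c_1 = 144.0000+100.0000−106.2500 = 137.7500
eq1−eq2 → [24.0000  0.0000]·P = 60.0000
eq1−eq3 → [0.0000  20.0000]·P = 120.0000
2×2 solve → P = (2.5000, 6.0000)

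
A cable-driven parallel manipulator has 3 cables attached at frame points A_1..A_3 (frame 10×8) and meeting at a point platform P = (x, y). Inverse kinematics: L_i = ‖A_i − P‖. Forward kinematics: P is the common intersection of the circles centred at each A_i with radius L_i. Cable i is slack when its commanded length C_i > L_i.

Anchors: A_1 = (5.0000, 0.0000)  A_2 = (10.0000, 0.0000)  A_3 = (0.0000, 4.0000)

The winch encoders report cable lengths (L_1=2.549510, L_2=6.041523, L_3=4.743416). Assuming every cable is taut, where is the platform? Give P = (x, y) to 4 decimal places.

expand ‖A_i−P‖²=L_i² and subtract eq 1 (q_i ≔ ‖A_i‖²−L_i²)
q_1 = 25.0000+0.0000−6.5000 = 18.5000
eq1−eq2 → [-10.0000  0.0000]·P = -45.0000
eq1−eq3 → [10.0000  -8.0000]·P = 25.0000
2×2 solve → P = (4.5000, 2.5000)

(4.5000, 2.5000)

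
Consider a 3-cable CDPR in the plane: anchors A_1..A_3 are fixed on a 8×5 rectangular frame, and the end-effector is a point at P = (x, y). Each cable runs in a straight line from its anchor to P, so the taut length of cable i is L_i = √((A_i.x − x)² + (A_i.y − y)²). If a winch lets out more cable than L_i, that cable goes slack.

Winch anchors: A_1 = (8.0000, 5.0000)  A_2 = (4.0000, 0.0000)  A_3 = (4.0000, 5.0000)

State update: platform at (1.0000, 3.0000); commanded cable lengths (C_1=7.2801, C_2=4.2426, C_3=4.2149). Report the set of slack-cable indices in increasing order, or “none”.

i=1: geometric 7.2801 vs commanded 7.2801 ⇒ taut
i=2: geometric 4.2426 vs commanded 4.2426 ⇒ taut
i=3: geometric 3.6056 vs commanded 4.2149 ⇒ slack

3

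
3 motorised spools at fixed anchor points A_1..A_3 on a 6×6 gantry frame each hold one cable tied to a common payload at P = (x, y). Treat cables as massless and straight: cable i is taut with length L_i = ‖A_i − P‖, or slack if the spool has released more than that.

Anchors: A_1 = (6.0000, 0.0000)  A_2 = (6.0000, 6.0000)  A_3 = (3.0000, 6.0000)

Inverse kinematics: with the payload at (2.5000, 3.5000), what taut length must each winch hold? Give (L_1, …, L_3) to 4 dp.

(4.9497, 4.3012, 2.5495)

L_1 = √((6.0000−2.5000)² + (0.0000−3.5000)²) = 4.9497
L_2 = √((6.0000−2.5000)² + (6.0000−3.5000)²) = 4.3012
L_3 = √((3.0000−2.5000)² + (6.0000−3.5000)²) = 2.5495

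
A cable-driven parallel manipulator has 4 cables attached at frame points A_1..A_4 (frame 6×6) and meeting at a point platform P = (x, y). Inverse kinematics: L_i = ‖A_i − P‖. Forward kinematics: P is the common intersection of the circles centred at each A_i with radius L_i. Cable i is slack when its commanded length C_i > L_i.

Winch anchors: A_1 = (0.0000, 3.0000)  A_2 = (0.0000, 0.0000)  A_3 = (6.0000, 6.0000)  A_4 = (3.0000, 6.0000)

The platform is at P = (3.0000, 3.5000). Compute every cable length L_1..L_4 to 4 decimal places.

(3.0414, 4.6098, 3.9051, 2.5000)

L_1 = √((0.0000−3.0000)² + (3.0000−3.5000)²) = 3.0414
L_2 = √((0.0000−3.0000)² + (0.0000−3.5000)²) = 4.6098
L_3 = √((6.0000−3.0000)² + (6.0000−3.5000)²) = 3.9051
L_4 = √((3.0000−3.0000)² + (6.0000−3.5000)²) = 2.5000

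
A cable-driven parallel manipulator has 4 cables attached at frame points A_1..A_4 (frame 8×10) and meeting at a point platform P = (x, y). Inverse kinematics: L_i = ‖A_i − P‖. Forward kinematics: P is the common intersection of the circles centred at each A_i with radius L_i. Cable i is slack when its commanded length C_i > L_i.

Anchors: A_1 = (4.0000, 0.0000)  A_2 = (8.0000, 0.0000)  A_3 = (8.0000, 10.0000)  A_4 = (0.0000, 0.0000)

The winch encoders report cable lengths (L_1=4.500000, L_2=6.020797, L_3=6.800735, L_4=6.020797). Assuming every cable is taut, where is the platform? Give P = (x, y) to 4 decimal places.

(4.0000, 4.5000)

circle eqns → linear via eq_j − eq_1; set c_j = A_j·A_j − L_j²
c_1 = 16.0000+0.0000−20.2500 = -4.2500
-8.0000·x + 0.0000·y = c_1−c_2 = -32.0000
-8.0000·x − 20.0000·y = c_1−c_3 = -122.0000
8.0000·x + 0.0000·y = c_1−c_4 = 32.0000
solve first two rows → x=4.0000, y=4.5000
check cable 4: ‖A_4−P‖² = 36.2500 ≈ L_4² = 36.2500 ✓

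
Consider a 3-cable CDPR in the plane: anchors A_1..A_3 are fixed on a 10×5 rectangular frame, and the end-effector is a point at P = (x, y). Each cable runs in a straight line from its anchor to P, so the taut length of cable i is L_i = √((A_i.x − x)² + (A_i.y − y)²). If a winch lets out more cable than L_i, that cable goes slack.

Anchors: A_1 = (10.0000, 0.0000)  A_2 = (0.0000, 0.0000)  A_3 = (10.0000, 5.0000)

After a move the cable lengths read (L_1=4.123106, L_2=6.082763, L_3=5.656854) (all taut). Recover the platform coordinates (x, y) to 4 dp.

expand ‖A_i−P‖²=L_i² and subtract eq 1 (q_i ≔ ‖A_i‖²−L_i²)
q_1 = 100.0000+0.0000−17.0000 = 83.0000
eq1−eq2 → [20.0000  0.0000]·P = 120.0000
eq1−eq3 → [0.0000  -10.0000]·P = -10.0000
2×2 solve → P = (6.0000, 1.0000)

(6.0000, 1.0000)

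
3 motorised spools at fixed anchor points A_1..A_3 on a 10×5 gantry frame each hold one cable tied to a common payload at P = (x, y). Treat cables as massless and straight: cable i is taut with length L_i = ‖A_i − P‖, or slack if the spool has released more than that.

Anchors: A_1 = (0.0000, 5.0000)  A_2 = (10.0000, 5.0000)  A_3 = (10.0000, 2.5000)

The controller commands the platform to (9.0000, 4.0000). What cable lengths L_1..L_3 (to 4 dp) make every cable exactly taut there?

L_1 = √((0.0000−9.0000)² + (5.0000−4.0000)²) = 9.0554
L_2 = √((10.0000−9.0000)² + (5.0000−4.0000)²) = 1.4142
L_3 = √((10.0000−9.0000)² + (2.5000−4.0000)²) = 1.8028

(9.0554, 1.4142, 1.8028)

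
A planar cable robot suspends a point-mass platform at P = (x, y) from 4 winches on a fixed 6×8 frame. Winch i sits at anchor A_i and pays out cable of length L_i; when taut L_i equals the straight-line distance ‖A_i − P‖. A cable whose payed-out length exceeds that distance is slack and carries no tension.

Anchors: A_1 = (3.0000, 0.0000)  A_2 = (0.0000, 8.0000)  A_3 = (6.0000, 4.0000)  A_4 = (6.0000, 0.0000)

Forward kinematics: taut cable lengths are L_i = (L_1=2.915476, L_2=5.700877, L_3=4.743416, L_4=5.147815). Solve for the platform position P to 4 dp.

(1.5000, 2.5000)

each cable: (A_i−P)·(A_i−P) = L_i²; let k_i = ‖A_i‖²−L_i²
k_1 = 9.0000+0.0000−8.5000 = 0.5000
row 1: 6.0000x − 16.0000y = -31.0000  (k_2=31.5000)
row 2: -6.0000x − 8.0000y = -29.0000  (k_3=29.5000)
row 3: -6.0000x + 0.0000y = -9.0000  (k_4=9.5000)
Cramer on rows 1–2 → x = 1.5000, y = 2.5000
check cable 4: ‖A_4−P‖² = 26.5000 ≈ L_4² = 26.5000 ✓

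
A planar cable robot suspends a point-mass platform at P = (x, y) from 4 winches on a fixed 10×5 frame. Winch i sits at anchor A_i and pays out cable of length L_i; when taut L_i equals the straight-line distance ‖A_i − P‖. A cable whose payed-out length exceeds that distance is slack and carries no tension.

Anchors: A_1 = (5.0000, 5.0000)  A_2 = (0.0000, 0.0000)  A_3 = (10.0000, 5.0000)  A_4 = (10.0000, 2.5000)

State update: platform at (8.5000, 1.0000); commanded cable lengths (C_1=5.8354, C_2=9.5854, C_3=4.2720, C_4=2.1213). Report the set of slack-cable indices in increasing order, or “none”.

cable 1: L_1 = ‖A_1−P‖ = 5.3151;  C_1 = 5.8354 → slack
cable 2: L_2 = ‖A_2−P‖ = 8.5586;  C_2 = 9.5854 → slack
cable 3: L_3 = ‖A_3−P‖ = 4.2720;  C_3 = 4.2720 → taut
cable 4: L_4 = ‖A_4−P‖ = 2.1213;  C_4 = 2.1213 → taut

1, 2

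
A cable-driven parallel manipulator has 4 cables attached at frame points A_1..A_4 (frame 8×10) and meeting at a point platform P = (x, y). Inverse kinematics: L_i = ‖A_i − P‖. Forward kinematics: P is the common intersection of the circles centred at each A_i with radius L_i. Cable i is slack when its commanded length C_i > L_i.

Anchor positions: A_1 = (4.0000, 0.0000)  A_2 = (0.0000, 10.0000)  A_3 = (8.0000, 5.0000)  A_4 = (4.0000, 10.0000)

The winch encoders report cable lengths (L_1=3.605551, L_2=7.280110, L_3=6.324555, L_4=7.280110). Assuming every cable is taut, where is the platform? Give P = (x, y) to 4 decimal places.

(2.0000, 3.0000)

expand ‖A_i−P‖²=L_i² and subtract eq 1 (k_i ≔ ‖A_i‖²−L_i²)
k_1 = 16.0000+0.0000−13.0000 = 3.0000
eq1−eq2 → [8.0000  -20.0000]·P = -44.0000
eq1−eq3 → [-8.0000  -10.0000]·P = -46.0000
eq1−eq4 → [0.0000  -20.0000]·P = -60.0000
2×2 solve → P = (2.0000, 3.0000)
check cable 4: ‖A_4−P‖² = 53.0000 ≈ L_4² = 53.0000 ✓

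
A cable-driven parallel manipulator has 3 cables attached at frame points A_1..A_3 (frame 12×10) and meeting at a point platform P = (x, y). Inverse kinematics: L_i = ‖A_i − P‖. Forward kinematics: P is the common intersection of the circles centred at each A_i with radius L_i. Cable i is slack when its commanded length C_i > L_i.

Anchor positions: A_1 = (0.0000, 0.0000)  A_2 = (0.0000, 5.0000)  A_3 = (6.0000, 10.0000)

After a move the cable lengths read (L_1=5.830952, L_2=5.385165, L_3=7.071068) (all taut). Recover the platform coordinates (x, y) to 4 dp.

(5.0000, 3.0000)

expand ‖A_i−P‖²=L_i² and subtract eq 1 (q_i ≔ ‖A_i‖²−L_i²)
q_1 = 0.0000+0.0000−34.0000 = -34.0000
eq1−eq2 → [0.0000  -10.0000]·P = -30.0000
eq1−eq3 → [-12.0000  -20.0000]·P = -120.0000
2×2 solve → P = (5.0000, 3.0000)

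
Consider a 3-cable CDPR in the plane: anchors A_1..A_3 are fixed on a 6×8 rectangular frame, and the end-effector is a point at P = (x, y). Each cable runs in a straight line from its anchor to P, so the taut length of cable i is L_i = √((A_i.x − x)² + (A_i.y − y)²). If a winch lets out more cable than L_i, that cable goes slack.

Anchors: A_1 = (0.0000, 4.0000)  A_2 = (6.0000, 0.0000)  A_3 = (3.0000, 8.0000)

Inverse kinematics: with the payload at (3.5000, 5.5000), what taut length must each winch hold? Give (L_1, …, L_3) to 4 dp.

L_1: Δ = A_1−P = (-3.5000, -1.5000) → ‖Δ‖ = √14.5000 = 3.8079
L_2: Δ = A_2−P = (2.5000, -5.5000) → ‖Δ‖ = √36.5000 = 6.0415
L_3: Δ = A_3−P = (-0.5000, 2.5000) → ‖Δ‖ = √6.5000 = 2.5495

(3.8079, 6.0415, 2.5495)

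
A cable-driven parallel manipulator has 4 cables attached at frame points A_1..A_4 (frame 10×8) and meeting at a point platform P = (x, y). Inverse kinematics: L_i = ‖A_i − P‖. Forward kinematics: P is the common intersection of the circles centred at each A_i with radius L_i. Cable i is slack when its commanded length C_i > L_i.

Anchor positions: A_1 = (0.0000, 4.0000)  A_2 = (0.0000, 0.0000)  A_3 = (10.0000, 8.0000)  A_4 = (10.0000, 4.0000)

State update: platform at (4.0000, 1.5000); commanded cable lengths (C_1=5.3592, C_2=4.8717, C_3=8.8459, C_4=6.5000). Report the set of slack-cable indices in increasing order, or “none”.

1, 2

cable 1: L_1 = ‖A_1−P‖ = 4.7170;  C_1 = 5.3592 → slack
cable 2: L_2 = ‖A_2−P‖ = 4.2720;  C_2 = 4.8717 → slack
cable 3: L_3 = ‖A_3−P‖ = 8.8459;  C_3 = 8.8459 → taut
cable 4: L_4 = ‖A_4−P‖ = 6.5000;  C_4 = 6.5000 → taut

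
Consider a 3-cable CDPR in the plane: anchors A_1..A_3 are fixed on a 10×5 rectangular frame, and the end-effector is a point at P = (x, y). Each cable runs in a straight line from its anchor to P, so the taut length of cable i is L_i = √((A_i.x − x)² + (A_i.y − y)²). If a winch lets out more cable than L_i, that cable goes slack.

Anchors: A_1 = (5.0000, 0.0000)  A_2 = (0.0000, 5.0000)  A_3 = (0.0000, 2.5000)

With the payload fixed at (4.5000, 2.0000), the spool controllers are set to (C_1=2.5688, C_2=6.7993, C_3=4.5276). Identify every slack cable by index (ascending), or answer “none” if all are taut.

1, 2

cable 1: L_1 = ‖A_1−P‖ = 2.0616;  C_1 = 2.5688 → slack
cable 2: L_2 = ‖A_2−P‖ = 5.4083;  C_2 = 6.7993 → slack
cable 3: L_3 = ‖A_3−P‖ = 4.5277;  C_3 = 4.5276 → taut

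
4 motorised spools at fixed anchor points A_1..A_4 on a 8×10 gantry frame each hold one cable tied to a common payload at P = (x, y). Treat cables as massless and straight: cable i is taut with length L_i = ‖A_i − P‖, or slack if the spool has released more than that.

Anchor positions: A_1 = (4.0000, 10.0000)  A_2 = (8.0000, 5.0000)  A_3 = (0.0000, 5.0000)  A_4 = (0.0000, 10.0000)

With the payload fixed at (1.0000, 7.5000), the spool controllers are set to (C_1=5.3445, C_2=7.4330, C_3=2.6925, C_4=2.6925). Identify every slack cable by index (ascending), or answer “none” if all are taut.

1

cable 1: L_1 = ‖A_1−P‖ = 3.9051;  C_1 = 5.3445 → slack
cable 2: L_2 = ‖A_2−P‖ = 7.4330;  C_2 = 7.4330 → taut
cable 3: L_3 = ‖A_3−P‖ = 2.6926;  C_3 = 2.6925 → taut
cable 4: L_4 = ‖A_4−P‖ = 2.6926;  C_4 = 2.6925 → taut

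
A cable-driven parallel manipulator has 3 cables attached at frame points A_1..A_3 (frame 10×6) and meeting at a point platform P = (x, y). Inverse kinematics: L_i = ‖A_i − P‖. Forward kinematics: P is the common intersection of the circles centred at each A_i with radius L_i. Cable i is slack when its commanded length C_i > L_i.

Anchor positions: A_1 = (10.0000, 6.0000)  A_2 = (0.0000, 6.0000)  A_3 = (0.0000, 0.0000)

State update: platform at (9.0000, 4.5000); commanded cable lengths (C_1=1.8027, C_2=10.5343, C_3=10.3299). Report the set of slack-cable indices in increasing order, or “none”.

2, 3

cable 1: √((1.0000)²+(1.5000)²)=1.8028, C_1=1.8027: taut
cable 2: √((-9.0000)²+(1.5000)²)=9.1241, C_2=10.5343: slack
cable 3: √((-9.0000)²+(-4.5000)²)=10.0623, C_3=10.3299: slack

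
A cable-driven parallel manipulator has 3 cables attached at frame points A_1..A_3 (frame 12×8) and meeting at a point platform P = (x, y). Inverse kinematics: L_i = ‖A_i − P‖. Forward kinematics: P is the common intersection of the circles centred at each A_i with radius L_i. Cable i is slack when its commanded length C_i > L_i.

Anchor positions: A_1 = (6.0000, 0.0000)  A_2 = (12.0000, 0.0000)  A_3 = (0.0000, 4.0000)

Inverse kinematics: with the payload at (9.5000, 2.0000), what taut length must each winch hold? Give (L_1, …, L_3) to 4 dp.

L_1 = √((6.0000−9.5000)² + (0.0000−2.0000)²) = 4.0311
L_2 = √((12.0000−9.5000)² + (0.0000−2.0000)²) = 3.2016
L_3 = √((0.0000−9.5000)² + (4.0000−2.0000)²) = 9.7082

(4.0311, 3.2016, 9.7082)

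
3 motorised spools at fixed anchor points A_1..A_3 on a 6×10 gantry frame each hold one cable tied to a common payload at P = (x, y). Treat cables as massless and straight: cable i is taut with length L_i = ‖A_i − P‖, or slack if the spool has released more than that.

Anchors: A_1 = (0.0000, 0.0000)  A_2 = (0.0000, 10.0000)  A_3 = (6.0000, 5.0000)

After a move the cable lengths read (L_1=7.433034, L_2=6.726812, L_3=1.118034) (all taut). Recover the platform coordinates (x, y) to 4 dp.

(5.0000, 5.5000)

circle eqns → linear via eq_j − eq_1; set q_j = A_j·A_j − L_j²
q_1 = 0.0000+0.0000−55.2500 = -55.2500
0.0000·x − 20.0000·y = q_1−q_2 = -110.0000
-12.0000·x − 10.0000·y = q_1−q_3 = -115.0000
solve first two rows → x=5.0000, y=5.5000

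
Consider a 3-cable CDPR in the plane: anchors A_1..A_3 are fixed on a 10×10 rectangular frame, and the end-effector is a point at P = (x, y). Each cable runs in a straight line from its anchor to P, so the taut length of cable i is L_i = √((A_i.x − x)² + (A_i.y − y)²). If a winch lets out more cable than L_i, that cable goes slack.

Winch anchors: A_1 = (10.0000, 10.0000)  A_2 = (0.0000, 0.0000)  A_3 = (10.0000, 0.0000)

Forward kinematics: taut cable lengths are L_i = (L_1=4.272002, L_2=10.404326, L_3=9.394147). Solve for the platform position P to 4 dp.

circle eqns → linear via eq_j − eq_1; set c_j = A_j·A_j − L_j²
c_1 = 100.0000+100.0000−18.2500 = 181.7500
20.0000·x + 20.0000·y = c_1−c_2 = 290.0000
0.0000·x + 20.0000·y = c_1−c_3 = 170.0000
solve first two rows → x=6.0000, y=8.5000

(6.0000, 8.5000)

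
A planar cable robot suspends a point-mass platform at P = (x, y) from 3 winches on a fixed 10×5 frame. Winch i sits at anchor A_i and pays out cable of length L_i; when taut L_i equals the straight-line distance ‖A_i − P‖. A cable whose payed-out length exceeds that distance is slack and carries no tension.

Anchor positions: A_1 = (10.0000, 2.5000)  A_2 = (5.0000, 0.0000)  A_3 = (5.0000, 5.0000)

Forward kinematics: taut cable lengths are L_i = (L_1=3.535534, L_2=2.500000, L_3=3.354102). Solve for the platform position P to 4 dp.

each cable: (A_i−P)·(A_i−P) = L_i²; let c_i = ‖A_i‖²−L_i²
c_1 = 100.0000+6.2500−12.5000 = 93.7500
row 1: 10.0000x + 5.0000y = 75.0000  (c_2=18.7500)
row 2: 10.0000x − 5.0000y = 55.0000  (c_3=38.7500)
Cramer on rows 1–2 → x = 6.5000, y = 2.0000

(6.5000, 2.0000)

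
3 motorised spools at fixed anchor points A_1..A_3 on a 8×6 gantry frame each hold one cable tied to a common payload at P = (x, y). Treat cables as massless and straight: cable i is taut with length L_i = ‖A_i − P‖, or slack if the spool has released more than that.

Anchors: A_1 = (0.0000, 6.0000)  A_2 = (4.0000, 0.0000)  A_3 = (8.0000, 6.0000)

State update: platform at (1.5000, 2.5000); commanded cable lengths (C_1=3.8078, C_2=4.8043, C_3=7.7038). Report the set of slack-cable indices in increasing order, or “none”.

cable 1: √((-1.5000)²+(3.5000)²)=3.8079, C_1=3.8078: taut
cable 2: √((2.5000)²+(-2.5000)²)=3.5355, C_2=4.8043: slack
cable 3: √((6.5000)²+(3.5000)²)=7.3824, C_3=7.7038: slack

2, 3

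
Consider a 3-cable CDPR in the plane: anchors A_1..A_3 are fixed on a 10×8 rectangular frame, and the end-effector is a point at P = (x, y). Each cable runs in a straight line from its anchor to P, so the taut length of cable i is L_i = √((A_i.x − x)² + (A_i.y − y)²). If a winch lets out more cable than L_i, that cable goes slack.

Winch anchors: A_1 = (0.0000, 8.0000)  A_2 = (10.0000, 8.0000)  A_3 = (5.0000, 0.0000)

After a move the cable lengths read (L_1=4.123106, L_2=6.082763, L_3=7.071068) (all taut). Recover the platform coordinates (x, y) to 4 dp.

(4.0000, 7.0000)

each cable: (A_i−P)·(A_i−P) = L_i²; let c_i = ‖A_i‖²−L_i²
c_1 = 0.0000+64.0000−17.0000 = 47.0000
row 1: -20.0000x + 0.0000y = -80.0000  (c_2=127.0000)
row 2: -10.0000x + 16.0000y = 72.0000  (c_3=-25.0000)
Cramer on rows 1–2 → x = 4.0000, y = 7.0000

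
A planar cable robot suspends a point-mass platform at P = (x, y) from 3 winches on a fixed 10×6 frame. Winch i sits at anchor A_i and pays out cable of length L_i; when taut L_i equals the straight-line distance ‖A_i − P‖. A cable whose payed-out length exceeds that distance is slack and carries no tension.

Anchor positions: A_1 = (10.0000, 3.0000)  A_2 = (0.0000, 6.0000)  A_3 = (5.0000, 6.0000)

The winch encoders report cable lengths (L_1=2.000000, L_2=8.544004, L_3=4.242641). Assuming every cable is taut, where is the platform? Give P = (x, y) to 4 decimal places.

(8.0000, 3.0000)

expand ‖A_i−P‖²=L_i² and subtract eq 1 (k_i ≔ ‖A_i‖²−L_i²)
k_1 = 100.0000+9.0000−4.0000 = 105.0000
eq1−eq2 → [20.0000  -6.0000]·P = 142.0000
eq1−eq3 → [10.0000  -6.0000]·P = 62.0000
2×2 solve → P = (8.0000, 3.0000)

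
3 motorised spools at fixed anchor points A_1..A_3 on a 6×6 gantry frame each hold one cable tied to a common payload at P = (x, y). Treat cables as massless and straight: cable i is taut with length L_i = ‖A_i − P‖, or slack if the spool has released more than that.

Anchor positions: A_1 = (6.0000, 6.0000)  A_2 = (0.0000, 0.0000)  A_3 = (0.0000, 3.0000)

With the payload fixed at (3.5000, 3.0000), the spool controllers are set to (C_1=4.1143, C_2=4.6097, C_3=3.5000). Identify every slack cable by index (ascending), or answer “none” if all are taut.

i=1: geometric 3.9051 vs commanded 4.1143 ⇒ slack
i=2: geometric 4.6098 vs commanded 4.6097 ⇒ taut
i=3: geometric 3.5000 vs commanded 3.5000 ⇒ taut

1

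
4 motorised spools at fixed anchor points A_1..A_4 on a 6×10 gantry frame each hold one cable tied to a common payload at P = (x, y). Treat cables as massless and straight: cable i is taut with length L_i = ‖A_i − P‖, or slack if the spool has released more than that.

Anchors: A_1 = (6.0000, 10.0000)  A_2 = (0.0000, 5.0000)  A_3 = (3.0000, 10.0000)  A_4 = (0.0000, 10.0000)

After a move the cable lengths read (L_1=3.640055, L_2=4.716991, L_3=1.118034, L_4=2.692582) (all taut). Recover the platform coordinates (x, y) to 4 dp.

expand ‖A_i−P‖²=L_i² and subtract eq 1 (k_i ≔ ‖A_i‖²−L_i²)
k_1 = 36.0000+100.0000−13.2500 = 122.7500
eq1−eq2 → [12.0000  10.0000]·P = 120.0000
eq1−eq3 → [6.0000  0.0000]·P = 15.0000
eq1−eq4 → [12.0000  0.0000]·P = 30.0000
2×2 solve → P = (2.5000, 9.0000)
check cable 4: ‖A_4−P‖² = 7.2500 ≈ L_4² = 7.2500 ✓

(2.5000, 9.0000)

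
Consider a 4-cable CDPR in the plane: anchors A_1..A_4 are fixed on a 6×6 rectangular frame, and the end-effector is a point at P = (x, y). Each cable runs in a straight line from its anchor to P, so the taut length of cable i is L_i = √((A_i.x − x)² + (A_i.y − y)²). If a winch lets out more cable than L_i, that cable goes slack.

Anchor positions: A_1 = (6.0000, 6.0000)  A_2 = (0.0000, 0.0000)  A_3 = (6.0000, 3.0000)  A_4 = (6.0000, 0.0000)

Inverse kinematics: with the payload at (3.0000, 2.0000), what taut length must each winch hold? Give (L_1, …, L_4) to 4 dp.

(5.0000, 3.6056, 3.1623, 3.6056)

cable 1: Δx=3.0000, Δy=4.0000; L_1 = √(Δx²+Δy²) = 5.0000
cable 2: Δx=-3.0000, Δy=-2.0000; L_2 = √(Δx²+Δy²) = 3.6056
cable 3: Δx=3.0000, Δy=1.0000; L_3 = √(Δx²+Δy²) = 3.1623
cable 4: Δx=3.0000, Δy=-2.0000; L_4 = √(Δx²+Δy²) = 3.6056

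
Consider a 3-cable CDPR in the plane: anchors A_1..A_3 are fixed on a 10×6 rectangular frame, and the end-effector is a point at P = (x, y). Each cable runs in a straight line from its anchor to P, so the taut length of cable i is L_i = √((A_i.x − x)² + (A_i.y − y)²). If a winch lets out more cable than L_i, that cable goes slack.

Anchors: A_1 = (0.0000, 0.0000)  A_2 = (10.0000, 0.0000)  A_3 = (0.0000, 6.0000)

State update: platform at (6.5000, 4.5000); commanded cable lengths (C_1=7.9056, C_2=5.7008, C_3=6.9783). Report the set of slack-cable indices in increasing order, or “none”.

cable 1: L_1 = ‖A_1−P‖ = 7.9057;  C_1 = 7.9056 → taut
cable 2: L_2 = ‖A_2−P‖ = 5.7009;  C_2 = 5.7008 → taut
cable 3: L_3 = ‖A_3−P‖ = 6.6708;  C_3 = 6.9783 → slack

3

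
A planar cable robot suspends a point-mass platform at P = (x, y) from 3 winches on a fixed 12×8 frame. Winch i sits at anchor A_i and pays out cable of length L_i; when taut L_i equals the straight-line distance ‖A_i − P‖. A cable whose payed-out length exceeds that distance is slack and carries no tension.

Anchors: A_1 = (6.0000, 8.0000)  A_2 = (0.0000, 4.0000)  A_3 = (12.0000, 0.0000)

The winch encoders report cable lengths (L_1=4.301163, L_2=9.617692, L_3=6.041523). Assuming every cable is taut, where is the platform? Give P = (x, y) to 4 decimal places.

circle eqns → linear via eq_j − eq_1; set q_j = A_j·A_j − L_j²
q_1 = 36.0000+64.0000−18.5000 = 81.5000
12.0000·x + 8.0000·y = q_1−q_2 = 158.0000
-12.0000·x + 16.0000·y = q_1−q_3 = -26.0000
solve first two rows → x=9.5000, y=5.5000

(9.5000, 5.5000)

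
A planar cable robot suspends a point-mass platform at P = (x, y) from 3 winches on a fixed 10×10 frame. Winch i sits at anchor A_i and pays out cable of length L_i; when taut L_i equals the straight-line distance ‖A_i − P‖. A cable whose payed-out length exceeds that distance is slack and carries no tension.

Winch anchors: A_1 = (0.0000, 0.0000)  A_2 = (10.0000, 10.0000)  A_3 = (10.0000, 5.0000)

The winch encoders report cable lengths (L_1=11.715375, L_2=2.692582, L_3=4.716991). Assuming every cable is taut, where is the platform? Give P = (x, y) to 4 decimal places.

(7.5000, 9.0000)

circle eqns → linear via eq_j − eq_1; set k_j = A_j·A_j − L_j²
k_1 = 0.0000+0.0000−137.2500 = -137.2500
-20.0000·x − 20.0000·y = k_1−k_2 = -330.0000
-20.0000·x − 10.0000·y = k_1−k_3 = -240.0000
solve first two rows → x=7.5000, y=9.0000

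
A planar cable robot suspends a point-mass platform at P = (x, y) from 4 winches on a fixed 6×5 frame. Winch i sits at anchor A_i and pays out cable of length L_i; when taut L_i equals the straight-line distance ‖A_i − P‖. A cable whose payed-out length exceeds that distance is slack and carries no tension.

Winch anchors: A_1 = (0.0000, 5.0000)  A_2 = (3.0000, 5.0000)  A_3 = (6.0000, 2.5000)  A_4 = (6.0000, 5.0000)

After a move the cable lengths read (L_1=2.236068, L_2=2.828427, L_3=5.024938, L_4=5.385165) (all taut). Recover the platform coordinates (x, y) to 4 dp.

(1.0000, 3.0000)

expand ‖A_i−P‖²=L_i² and subtract eq 1 (c_i ≔ ‖A_i‖²−L_i²)
c_1 = 0.0000+25.0000−5.0000 = 20.0000
eq1−eq2 → [-6.0000  0.0000]·P = -6.0000
eq1−eq3 → [-12.0000  5.0000]·P = 3.0000
eq1−eq4 → [-12.0000  0.0000]·P = -12.0000
2×2 solve → P = (1.0000, 3.0000)
check cable 4: ‖A_4−P‖² = 29.0000 ≈ L_4² = 29.0000 ✓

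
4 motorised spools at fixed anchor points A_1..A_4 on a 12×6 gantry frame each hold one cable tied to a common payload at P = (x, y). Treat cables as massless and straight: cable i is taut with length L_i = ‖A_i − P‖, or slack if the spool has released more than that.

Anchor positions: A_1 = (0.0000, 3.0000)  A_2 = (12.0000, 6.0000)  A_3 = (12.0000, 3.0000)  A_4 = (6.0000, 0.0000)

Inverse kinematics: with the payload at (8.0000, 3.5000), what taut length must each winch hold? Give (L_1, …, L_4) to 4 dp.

(8.0156, 4.7170, 4.0311, 4.0311)

L_1: Δ = A_1−P = (-8.0000, -0.5000) → ‖Δ‖ = √64.2500 = 8.0156
L_2: Δ = A_2−P = (4.0000, 2.5000) → ‖Δ‖ = √22.2500 = 4.7170
L_3: Δ = A_3−P = (4.0000, -0.5000) → ‖Δ‖ = √16.2500 = 4.0311
L_4: Δ = A_4−P = (-2.0000, -3.5000) → ‖Δ‖ = √16.2500 = 4.0311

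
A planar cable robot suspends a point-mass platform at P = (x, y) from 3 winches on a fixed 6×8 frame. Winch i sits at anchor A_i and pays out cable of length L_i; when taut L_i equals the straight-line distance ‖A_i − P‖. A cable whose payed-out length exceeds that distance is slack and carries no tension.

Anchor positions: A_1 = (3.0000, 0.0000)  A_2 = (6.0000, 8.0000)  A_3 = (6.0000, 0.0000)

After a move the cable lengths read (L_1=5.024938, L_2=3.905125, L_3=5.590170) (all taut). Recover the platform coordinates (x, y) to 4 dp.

circle eqns → linear via eq_j − eq_1; set k_j = A_j·A_j − L_j²
k_1 = 9.0000+0.0000−25.2500 = -16.2500
-6.0000·x − 16.0000·y = k_1−k_2 = -101.0000
-6.0000·x + 0.0000·y = k_1−k_3 = -21.0000
solve first two rows → x=3.5000, y=5.0000

(3.5000, 5.0000)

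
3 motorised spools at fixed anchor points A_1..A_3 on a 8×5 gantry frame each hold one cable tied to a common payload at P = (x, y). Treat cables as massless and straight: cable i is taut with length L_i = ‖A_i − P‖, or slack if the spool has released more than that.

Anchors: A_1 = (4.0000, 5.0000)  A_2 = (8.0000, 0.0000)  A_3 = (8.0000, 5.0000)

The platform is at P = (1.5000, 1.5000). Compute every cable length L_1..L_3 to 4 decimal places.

L_1 = √((4.0000−1.5000)² + (5.0000−1.5000)²) = 4.3012
L_2 = √((8.0000−1.5000)² + (0.0000−1.5000)²) = 6.6708
L_3 = √((8.0000−1.5000)² + (5.0000−1.5000)²) = 7.3824

(4.3012, 6.6708, 7.3824)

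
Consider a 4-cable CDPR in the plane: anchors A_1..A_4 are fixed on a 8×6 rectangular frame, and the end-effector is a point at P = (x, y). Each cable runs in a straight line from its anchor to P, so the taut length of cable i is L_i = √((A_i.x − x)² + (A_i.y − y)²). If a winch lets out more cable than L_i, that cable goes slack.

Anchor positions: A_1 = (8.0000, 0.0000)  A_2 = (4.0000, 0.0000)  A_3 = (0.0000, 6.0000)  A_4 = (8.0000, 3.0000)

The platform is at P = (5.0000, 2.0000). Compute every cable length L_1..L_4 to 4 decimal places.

(3.6056, 2.2361, 6.4031, 3.1623)

L_1 = √((8.0000−5.0000)² + (0.0000−2.0000)²) = 3.6056
L_2 = √((4.0000−5.0000)² + (0.0000−2.0000)²) = 2.2361
L_3 = √((0.0000−5.0000)² + (6.0000−2.0000)²) = 6.4031
L_4 = √((8.0000−5.0000)² + (3.0000−2.0000)²) = 3.1623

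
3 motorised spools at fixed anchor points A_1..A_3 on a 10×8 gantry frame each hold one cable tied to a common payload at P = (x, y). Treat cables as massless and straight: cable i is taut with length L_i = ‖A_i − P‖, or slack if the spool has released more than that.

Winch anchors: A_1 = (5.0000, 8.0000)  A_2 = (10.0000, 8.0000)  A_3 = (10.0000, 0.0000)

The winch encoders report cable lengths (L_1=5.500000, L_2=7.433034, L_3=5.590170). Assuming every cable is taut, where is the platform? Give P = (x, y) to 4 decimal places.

(5.0000, 2.5000)

circle eqns → linear via eq_j − eq_1; set q_j = A_j·A_j − L_j²
q_1 = 25.0000+64.0000−30.2500 = 58.7500
-10.0000·x + 0.0000·y = q_1−q_2 = -50.0000
-10.0000·x + 16.0000·y = q_1−q_3 = -10.0000
solve first two rows → x=5.0000, y=2.5000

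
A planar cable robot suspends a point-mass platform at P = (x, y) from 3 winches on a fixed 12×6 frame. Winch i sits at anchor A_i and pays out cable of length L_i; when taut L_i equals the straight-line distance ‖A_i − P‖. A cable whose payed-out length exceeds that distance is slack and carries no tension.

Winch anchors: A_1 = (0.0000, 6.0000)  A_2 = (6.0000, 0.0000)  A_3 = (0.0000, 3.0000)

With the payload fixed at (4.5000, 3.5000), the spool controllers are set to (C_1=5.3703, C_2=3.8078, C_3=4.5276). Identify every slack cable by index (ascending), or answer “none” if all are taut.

cable 1: L_1 = ‖A_1−P‖ = 5.1478;  C_1 = 5.3703 → slack
cable 2: L_2 = ‖A_2−P‖ = 3.8079;  C_2 = 3.8078 → taut
cable 3: L_3 = ‖A_3−P‖ = 4.5277;  C_3 = 4.5276 → taut

1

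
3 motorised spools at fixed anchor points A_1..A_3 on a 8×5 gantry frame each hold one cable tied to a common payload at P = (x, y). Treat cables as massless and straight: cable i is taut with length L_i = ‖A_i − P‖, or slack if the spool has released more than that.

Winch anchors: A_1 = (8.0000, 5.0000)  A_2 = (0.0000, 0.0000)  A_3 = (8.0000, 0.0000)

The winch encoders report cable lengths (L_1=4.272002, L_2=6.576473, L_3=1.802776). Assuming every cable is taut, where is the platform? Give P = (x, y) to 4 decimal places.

each cable: (A_i−P)·(A_i−P) = L_i²; let q_i = ‖A_i‖²−L_i²
q_1 = 64.0000+25.0000−18.2500 = 70.7500
row 1: 16.0000x + 10.0000y = 114.0000  (q_2=-43.2500)
row 2: 0.0000x + 10.0000y = 10.0000  (q_3=60.7500)
Cramer on rows 1–2 → x = 6.5000, y = 1.0000

(6.5000, 1.0000)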